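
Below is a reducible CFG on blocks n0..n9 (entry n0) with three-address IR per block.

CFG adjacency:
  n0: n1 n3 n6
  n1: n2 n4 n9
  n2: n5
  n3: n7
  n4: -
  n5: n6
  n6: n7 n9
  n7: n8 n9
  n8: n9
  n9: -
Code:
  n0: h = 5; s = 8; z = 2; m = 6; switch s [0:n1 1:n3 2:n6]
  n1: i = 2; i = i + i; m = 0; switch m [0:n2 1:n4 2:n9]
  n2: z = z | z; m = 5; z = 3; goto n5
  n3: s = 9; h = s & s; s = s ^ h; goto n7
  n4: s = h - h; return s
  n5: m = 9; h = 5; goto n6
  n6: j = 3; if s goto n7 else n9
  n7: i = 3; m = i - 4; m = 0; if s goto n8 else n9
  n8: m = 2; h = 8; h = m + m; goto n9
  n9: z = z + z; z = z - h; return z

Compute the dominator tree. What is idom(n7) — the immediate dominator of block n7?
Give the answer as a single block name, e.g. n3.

idom tree: n1←n0 n2←n1 n3←n0 n4←n1 n5←n2 n6←n0 n7←n0 n8←n7 n9←n0
Join-block Dom:
  n6: preds {n0,n5}: {n0} ∩ {n0,n1,n2,n5} = {n0}; idom=n0
  n7: preds {n3,n6}: {n0,n3} ∩ {n0,n6} = {n0}; idom=n0
  n9: preds {n1,n6,n7,n8}: {n0,n1} ∩ {n0,n6} ∩ {n0,n7} ∩ {n0,n7,n8} = {n0}; idom=n0

idom(n7) = n0

Answer: n0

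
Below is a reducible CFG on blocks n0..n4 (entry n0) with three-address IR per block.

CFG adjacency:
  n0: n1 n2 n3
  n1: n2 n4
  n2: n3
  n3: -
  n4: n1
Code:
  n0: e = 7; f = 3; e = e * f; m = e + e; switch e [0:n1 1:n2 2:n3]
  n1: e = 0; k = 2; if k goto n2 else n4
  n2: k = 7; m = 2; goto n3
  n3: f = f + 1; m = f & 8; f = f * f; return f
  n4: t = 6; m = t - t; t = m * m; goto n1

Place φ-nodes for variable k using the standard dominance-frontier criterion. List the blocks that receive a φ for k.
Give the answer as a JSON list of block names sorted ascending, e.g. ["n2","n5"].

Answer: ["n1", "n2", "n3"]

Derivation:
idom tree: n1←n0 n2←n0 n3←n0 n4←n1
Dom∩ at merges:
  n1: preds {n0,n4}: {n0} ∩ {n0,n1,n4} = {n0}; idom=n0
  n2: preds {n0,n1}: {n0} ∩ {n0,n1} = {n0}; idom=n0
  n3: preds {n0,n2}: {n0} ∩ {n0,n2} = {n0}; idom=n0

DF derivation:
  join n1 pred n0: · stop@n0
  join n1 pred n4: n4→n1 stop@n0
  join n2 pred n0: · stop@n0
  join n2 pred n1: n1 stop@n0
  join n3 pred n0: · stop@n0
  join n3 pred n2: n2 stop@n0
  n0: DF=∅
  n1: DF={n1,n2}
  n2: DF={n3}
  n3: DF=∅
  n4: DF={n1}

φ for k: defs {n1,n2}
  DF⁺ = {n1,n2,n3}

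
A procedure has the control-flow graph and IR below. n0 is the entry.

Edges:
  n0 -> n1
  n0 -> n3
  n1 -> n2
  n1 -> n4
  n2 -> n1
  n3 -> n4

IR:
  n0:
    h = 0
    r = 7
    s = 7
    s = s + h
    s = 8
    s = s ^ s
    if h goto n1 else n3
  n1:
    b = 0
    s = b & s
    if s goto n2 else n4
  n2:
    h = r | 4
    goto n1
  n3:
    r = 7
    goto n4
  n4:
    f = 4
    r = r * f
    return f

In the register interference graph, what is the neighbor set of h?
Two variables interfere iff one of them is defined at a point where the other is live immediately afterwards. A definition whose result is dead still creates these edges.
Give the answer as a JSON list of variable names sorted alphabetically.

def/use:
  n0 def {h,r,s} use ∅
  n1 def {b,s} use {s}
  n2 def {h} use {r}
  n3 def {r} use ∅
  n4 def {f,r} use {r}

Liveness:
  n0: in=∅ out={r,s}
  n1: in={r,s} out={r,s}
  n2: in={r,s} out={r,s}
  n3: in=∅ out={r}
  n4: in={r} out=∅

Interference:
  b↔{r,s}
  f↔{r}
  h↔{r,s}
  r↔{b,f,h,s}
  s↔{b,h,r}

N(h) = ["r", "s"]

Answer: ["r", "s"]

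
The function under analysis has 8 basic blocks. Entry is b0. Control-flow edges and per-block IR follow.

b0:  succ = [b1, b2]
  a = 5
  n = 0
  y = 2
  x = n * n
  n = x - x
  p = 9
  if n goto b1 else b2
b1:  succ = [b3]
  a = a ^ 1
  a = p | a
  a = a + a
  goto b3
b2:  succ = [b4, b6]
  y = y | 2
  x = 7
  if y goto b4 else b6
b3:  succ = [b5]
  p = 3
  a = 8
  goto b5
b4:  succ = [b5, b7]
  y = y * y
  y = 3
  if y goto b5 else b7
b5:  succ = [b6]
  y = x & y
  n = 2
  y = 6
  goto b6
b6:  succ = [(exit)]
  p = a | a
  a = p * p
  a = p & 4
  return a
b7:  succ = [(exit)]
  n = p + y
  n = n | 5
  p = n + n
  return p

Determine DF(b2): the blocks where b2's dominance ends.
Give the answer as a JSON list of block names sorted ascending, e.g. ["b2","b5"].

idom tree: b1←b0 b2←b0 b3←b1 b4←b2 b5←b0 b6←b0 b7←b4
Dom at joins:
  b5: preds {b3,b4}: {b0,b1,b3} ∩ {b0,b2,b4} = {b0}; idom=b0
  b6: preds {b2,b5}: {b0,b2} ∩ {b0,b5} = {b0}; idom=b0

DF derivation:
  b5←b3: walk b3→b1 to b0
  b5←b4: walk b4→b2 to b0
  b6←b2: walk b2 to b0
  b6←b5: walk b5 to b0
  b0: DF=∅
  b1: DF={b5}
  b2: DF={b5,b6}
  b3: DF={b5}
  b4: DF={b5}
  b5: DF={b6}
  b6: DF=∅
  b7: DF=∅

DF(b2) = ["b5", "b6"]

Answer: ["b5", "b6"]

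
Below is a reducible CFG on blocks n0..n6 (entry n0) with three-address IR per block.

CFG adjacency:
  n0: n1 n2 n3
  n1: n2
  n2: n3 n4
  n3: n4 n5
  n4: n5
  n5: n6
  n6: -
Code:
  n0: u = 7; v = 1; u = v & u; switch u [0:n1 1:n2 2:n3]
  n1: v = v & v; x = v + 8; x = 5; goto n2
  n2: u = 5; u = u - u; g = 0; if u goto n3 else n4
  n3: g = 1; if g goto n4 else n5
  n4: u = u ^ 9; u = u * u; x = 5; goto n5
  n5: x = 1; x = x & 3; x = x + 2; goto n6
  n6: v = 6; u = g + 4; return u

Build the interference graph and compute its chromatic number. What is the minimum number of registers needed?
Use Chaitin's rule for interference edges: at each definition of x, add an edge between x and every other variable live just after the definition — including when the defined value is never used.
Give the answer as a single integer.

Per-block:
  n0: {u,v} / ∅
  n1: {v,x} / {v}
  n2: {g,u} / ∅
  n3: {g} / ∅
  n4: {u,x} / {u}
  n5: {x} / ∅
  n6: {u,v} / {g}

Live sets:
  n0: in=∅ out={u,v}
  n1: in={v} out=∅
  n2: in=∅ out={g,u}
  n3: in={u} out={g,u}
  n4: in={g,u} out={g}
  n5: in={g} out={g}
  n6: in={g} out=∅

Interference:
  g — {u,v,x}
  u — {g,v}
  v — {g,u}
  x — {g}

Colouring:
  lower bound: {g,u,v} mutually conflict ⇒ χ ≥ 3
  3-colouring: c0={g}  c1={u,x}  c2={v}
  χ = 3

Answer: 3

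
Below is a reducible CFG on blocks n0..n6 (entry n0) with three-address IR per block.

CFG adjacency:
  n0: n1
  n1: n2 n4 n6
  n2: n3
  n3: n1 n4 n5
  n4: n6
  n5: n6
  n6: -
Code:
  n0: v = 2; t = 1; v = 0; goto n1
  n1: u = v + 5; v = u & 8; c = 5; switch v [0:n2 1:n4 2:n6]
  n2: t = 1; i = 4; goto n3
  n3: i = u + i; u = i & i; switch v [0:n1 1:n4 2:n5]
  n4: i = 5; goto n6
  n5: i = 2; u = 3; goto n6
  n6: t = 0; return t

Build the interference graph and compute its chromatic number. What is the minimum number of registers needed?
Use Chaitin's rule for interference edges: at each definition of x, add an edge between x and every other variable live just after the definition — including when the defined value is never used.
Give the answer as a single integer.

Answer: 3

Analysis:
Per-block:
  n0 def {t,v} use ∅
  n1 def {c,u,v} use {v}
  n2 def {i,t} use ∅
  n3 def {i,u} use {i,u,v}
  n4 def {i} use ∅
  n5 def {i,u} use ∅
  n6 def {t} use ∅

Backward fixpoint:
  n0: in=∅ out={v}
  n1: in={v} out={u,v}
  n2: in={u,v} out={i,u,v}
  n3: in={i,u,v} out={v}
  n4: in=∅ out=∅
  n5: in=∅ out=∅
  n6: in=∅ out=∅

Interfere edges:
  c↔{u,v}
  i↔{u,v}
  t↔{u,v}
  u↔{c,i,t,v}
  v↔{c,i,t,u}

Chromatic number:
  {c,u,v} pairwise interfere (3-clique) ⇒ χ ≥ 3
  assign c→c2 i→c2 t→c2 u→c0 v→c1 — no edge inside a register ⇒ χ ≤ 3
  χ = 3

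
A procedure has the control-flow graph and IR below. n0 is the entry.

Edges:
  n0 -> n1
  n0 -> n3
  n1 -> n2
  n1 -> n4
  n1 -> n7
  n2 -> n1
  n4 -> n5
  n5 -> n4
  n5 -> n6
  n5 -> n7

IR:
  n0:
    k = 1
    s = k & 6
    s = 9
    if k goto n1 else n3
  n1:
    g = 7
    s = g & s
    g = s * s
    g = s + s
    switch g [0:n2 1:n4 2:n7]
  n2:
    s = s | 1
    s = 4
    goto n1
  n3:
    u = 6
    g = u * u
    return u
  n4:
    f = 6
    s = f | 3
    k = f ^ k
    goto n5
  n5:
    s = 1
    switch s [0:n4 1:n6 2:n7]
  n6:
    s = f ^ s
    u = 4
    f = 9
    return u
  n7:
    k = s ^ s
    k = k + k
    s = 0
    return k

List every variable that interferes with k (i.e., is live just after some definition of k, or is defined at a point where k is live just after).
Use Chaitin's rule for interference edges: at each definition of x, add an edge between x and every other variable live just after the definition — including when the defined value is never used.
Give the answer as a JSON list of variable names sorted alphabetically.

def/use:
  n0: {k,s} / ∅
  n1: {g,s} / {s}
  n2: {s} / {s}
  n3: {g,u} / ∅
  n4: {f,k,s} / {k}
  n5: {s} / ∅
  n6: {f,s,u} / {f,s}
  n7: {k,s} / {s}

Liveness:
  n0 li=∅ lo={k,s}
  n1 li={k,s} lo={k,s}
  n2 li={k,s} lo={k,s}
  n3 li=∅ lo=∅
  n4 li={k} lo={f,k}
  n5 li={f,k} lo={f,k,s}
  n6 li={f,s} lo=∅
  n7 li={s} lo=∅

Interference:
  f — {k,s,u}
  g — {k,s,u}
  k — {f,g,s}
  s — {f,g,k}
  u — {f,g}

N(k) = ["f", "g", "s"]

Answer: ["f", "g", "s"]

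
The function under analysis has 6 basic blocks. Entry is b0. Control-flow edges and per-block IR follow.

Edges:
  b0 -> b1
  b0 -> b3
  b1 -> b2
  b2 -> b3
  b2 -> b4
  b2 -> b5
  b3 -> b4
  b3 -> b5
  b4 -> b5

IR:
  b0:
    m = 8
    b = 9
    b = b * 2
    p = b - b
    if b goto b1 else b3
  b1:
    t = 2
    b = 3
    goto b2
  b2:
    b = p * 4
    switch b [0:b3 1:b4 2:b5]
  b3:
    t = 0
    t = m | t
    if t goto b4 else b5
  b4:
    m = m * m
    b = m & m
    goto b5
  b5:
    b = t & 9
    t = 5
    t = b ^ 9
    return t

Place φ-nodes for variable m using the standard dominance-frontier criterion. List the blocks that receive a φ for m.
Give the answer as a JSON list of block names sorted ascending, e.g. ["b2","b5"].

Answer: ["b5"]

Derivation:
idom tree: b1←b0 b2←b1 b3←b0 b4←b0 b5←b0
Join-block Dom:
  b3: preds {b0,b2}: {b0} ∩ {b0,b1,b2} = {b0}; idom=b0
  b4: preds {b2,b3}: {b0,b1,b2} ∩ {b0,b3} = {b0}; idom=b0
  b5: preds {b2,b3,b4}: {b0,b1,b2} ∩ {b0,b3} ∩ {b0,b4} = {b0}; idom=b0

DF walk-up:
  join b3 pred b0: · stop@b0
  join b3 pred b2: b2→b1 stop@b0
  join b4 pred b2: b2→b1 stop@b0
  join b4 pred b3: b3 stop@b0
  join b5 pred b2: b2→b1 stop@b0
  join b5 pred b3: b3 stop@b0
  join b5 pred b4: b4 stop@b0
  b0 → ∅
  b1 → {b3,b4,b5}
  b2 → {b3,b4,b5}
  b3 → {b4,b5}
  b4 → {b5}
  b5 → ∅

φ for m: defs {b0,b4}
  DF⁺ = {b5}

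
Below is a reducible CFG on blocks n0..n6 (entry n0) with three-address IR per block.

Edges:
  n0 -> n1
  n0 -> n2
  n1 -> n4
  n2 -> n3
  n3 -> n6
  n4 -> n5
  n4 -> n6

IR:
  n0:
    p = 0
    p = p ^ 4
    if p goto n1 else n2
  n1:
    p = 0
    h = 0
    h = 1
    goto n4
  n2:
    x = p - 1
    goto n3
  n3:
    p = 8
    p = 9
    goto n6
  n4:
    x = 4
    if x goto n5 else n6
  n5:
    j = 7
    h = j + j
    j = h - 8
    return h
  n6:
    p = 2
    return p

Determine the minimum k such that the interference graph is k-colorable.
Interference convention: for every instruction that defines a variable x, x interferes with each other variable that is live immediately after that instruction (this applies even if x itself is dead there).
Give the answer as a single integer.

Block summaries:
  n0: {p} / ∅
  n1: {h,p} / ∅
  n2: {x} / {p}
  n3: {p} / ∅
  n4: {x} / ∅
  n5: {h,j} / ∅
  n6: {p} / ∅

Backward fixpoint:
  n0: in=∅ out={p}
  n1: in=∅ out=∅
  n2: in={p} out=∅
  n3: in=∅ out=∅
  n4: in=∅ out=∅
  n5: in=∅ out=∅
  n6: in=∅ out=∅

Interfere edges:
  h: {j}
  j: {h}
  p: ∅
  x: ∅

Chromatic number:
  {h,j} pairwise interfere (2-clique) ⇒ χ ≥ 2
  assign h→c0 j→c1 p→c0 x→c0 — no edge inside a register ⇒ χ ≤ 2
  χ = 2

Answer: 2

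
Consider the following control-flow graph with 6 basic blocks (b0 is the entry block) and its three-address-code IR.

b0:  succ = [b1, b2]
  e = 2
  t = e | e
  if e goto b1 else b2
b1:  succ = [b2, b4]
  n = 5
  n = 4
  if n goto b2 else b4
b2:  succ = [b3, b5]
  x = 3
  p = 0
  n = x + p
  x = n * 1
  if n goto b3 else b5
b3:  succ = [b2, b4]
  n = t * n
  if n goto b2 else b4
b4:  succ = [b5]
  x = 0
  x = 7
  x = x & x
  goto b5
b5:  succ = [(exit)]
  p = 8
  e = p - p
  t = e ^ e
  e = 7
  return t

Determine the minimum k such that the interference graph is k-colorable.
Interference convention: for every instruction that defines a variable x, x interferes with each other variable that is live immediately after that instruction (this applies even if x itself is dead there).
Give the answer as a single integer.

Answer: 3

Derivation:
def/use:
  b0: {e,t} / ∅
  b1: {n} / ∅
  b2: {n,p,x} / ∅
  b3: {n} / {n,t}
  b4: {x} / ∅
  b5: {e,p,t} / ∅

Liveness:
  b0 li=∅ lo={t}
  b1 li={t} lo={t}
  b2 li={t} lo={n,t}
  b3 li={n,t} lo={t}
  b4 li=∅ lo=∅
  b5 li=∅ lo=∅

Interference:
  e: {t}
  n: {t,x}
  p: {t,x}
  t: {e,n,p,x}
  x: {n,p,t}

Registers:
  {n,t,x} pairwise interfere (3-clique) ⇒ χ ≥ 3
  assign e→r1 n→r2 p→r2 t→r0 x→r1 — no edge inside a register ⇒ χ ≤ 3
  χ = 3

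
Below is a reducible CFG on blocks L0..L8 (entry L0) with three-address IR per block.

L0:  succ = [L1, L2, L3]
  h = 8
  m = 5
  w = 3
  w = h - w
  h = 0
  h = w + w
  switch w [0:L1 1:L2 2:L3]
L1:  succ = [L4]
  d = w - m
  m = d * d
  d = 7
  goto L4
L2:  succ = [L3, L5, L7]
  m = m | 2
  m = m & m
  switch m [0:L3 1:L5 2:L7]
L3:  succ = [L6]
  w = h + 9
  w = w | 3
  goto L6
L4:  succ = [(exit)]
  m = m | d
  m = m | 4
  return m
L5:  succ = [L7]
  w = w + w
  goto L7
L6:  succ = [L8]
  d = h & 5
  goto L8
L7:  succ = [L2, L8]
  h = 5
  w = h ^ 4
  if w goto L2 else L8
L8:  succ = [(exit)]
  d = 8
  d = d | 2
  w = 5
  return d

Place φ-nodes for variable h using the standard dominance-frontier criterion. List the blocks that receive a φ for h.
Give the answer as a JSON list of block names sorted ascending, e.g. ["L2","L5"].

Answer: ["L2", "L3", "L8"]

Working:
idom tree: L1←L0 L2←L0 L3←L0 L4←L1 L5←L2 L6←L3 L7←L2 L8←L0
Join-block Dom:
  L2: preds {L0,L7}: {L0} ∩ {L0,L2,L7} = {L0}; idom=L0
  L3: preds {L0,L2}: {L0} ∩ {L0,L2} = {L0}; idom=L0
  L7: preds {L2,L5}: {L0,L2} ∩ {L0,L2,L5} = {L0,L2}; idom=L2
  L8: preds {L6,L7}: {L0,L3,L6} ∩ {L0,L2,L7} = {L0}; idom=L0

DF walk-up:
  join L2 pred L0: · stop@L0
  join L2 pred L7: L7→L2 stop@L0
  join L3 pred L0: · stop@L0
  join L3 pred L2: L2 stop@L0
  join L7 pred L2: · stop@L2
  join L7 pred L5: L5 stop@L2
  join L8 pred L6: L6→L3 stop@L0
  join L8 pred L7: L7→L2 stop@L0
  DF(L0)=∅
  DF(L1)=∅
  DF(L2)={L2,L3,L8}
  DF(L3)={L8}
  DF(L4)=∅
  DF(L5)={L7}
  DF(L6)={L8}
  DF(L7)={L2,L8}
  DF(L8)=∅

φ for h: defs {L0,L7}
  DF⁺ = {L2,L3,L8}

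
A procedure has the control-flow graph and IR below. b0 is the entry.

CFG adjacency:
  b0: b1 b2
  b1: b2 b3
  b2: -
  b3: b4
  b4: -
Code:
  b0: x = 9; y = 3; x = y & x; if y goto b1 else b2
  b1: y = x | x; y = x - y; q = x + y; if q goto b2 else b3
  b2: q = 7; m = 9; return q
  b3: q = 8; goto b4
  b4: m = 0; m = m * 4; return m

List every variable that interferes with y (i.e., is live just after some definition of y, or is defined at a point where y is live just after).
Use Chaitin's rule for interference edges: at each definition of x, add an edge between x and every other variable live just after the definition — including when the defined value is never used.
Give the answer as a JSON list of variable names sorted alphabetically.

Per-block:
  b0: def={x,y} ue=∅
  b1: def={q,y} ue={x}
  b2: def={m,q} ue=∅
  b3: def={q} ue=∅
  b4: def={m} ue=∅

Backward fixpoint:
  b0: in=∅ out={x}
  b1: in={x} out=∅
  b2: in=∅ out=∅
  b3: in=∅ out=∅
  b4: in=∅ out=∅

Interference:
  m — {q}
  q — {m}
  x — {y}
  y — {x}

N(y) = ["x"]

Answer: ["x"]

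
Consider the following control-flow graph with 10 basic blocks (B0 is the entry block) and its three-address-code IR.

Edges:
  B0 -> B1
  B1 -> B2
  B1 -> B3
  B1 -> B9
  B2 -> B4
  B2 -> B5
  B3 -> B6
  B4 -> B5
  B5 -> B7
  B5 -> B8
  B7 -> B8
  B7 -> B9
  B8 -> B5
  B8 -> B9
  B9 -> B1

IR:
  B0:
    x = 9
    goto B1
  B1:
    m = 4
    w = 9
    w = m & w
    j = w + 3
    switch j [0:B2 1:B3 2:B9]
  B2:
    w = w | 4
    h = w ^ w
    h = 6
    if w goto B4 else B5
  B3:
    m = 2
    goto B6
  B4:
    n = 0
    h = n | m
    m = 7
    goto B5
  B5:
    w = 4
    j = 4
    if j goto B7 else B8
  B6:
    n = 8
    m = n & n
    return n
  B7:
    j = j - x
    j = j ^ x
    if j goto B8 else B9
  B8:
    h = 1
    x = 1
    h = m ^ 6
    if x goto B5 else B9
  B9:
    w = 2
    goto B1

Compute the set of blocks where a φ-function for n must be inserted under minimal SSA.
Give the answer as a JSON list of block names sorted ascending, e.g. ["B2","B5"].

Answer: ["B1", "B5", "B9"]

Working:
idom tree: B1←B0 B2←B1 B3←B1 B4←B2 B5←B2 B6←B3 B7←B5 B8←B5 B9←B1
Dom∩ at merges:
  B1: preds {B0,B9}: {B0} ∩ {B0,B1,B9} = {B0}; idom=B0
  B5: preds {B2,B4,B8}: {B0,B1,B2} ∩ {B0,B1,B2,B4} ∩ {B0,B1,B2,B5,B8} = {B0,B1,B2}; idom=B2
  B8: preds {B5,B7}: {B0,B1,B2,B5} ∩ {B0,B1,B2,B5,B7} = {B0,B1,B2,B5}; idom=B5
  B9: preds {B1,B7,B8}: {B0,B1} ∩ {B0,B1,B2,B5,B7} ∩ {B0,B1,B2,B5,B8} = {B0,B1}; idom=B1

DF derivation:
  B1←B0: walk · to B0
  B1←B9: walk B9→B1 to B0
  B5←B2: walk · to B2
  B5←B4: walk B4 to B2
  B5←B8: walk B8→B5 to B2
  B8←B5: walk · to B5
  B8←B7: walk B7 to B5
  B9←B1: walk · to B1
  B9←B7: walk B7→B5→B2 to B1
  B9←B8: walk B8→B5→B2 to B1
  B0: DF=∅
  B1: DF={B1}
  B2: DF={B9}
  B3: DF=∅
  B4: DF={B5}
  B5: DF={B5,B9}
  B6: DF=∅
  B7: DF={B8,B9}
  B8: DF={B5,B9}
  B9: DF={B1}

φ for n: defs {B4,B6}
  DF⁺ = {B1,B5,B9}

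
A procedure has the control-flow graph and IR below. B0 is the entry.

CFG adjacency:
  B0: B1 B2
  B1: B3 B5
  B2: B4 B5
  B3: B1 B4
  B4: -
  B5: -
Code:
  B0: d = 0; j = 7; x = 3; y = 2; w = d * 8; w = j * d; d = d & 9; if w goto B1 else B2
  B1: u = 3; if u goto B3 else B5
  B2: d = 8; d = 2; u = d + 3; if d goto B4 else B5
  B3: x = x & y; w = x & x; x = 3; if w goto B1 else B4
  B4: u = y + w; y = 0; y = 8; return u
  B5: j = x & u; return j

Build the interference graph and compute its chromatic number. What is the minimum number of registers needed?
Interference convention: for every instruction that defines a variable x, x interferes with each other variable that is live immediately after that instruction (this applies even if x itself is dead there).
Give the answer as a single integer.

Answer: 5

Working:
Per-block:
  B0 def {d,j,w,x,y} use ∅
  B1 def {u} use ∅
  B2 def {d,u} use ∅
  B3 def {w,x} use {x,y}
  B4 def {u,y} use {w,y}
  B5 def {j} use {u,x}

Live sets:
  live B0: ∅→{w,x,y}
  live B1: {x,y}→{u,x,y}
  live B2: {w,x,y}→{u,w,x,y}
  live B3: {x,y}→{w,x,y}
  live B4: {w,y}→∅
  live B5: {u,x}→∅

Conflict graph:
  d — {j,u,w,x,y}
  j — {d,w,x,y}
  u — {d,w,x,y}
  w — {d,j,u,x,y}
  x — {d,j,u,w,y}
  y — {d,j,u,w,x}

Colouring:
  lower bound: {d,j,w,x,y} mutually conflict ⇒ χ ≥ 5
  assign d→r0 j→r4 u→r4 w→r1 x→r2 y→r3 — no edge inside a register ⇒ χ ≤ 5
  χ = 5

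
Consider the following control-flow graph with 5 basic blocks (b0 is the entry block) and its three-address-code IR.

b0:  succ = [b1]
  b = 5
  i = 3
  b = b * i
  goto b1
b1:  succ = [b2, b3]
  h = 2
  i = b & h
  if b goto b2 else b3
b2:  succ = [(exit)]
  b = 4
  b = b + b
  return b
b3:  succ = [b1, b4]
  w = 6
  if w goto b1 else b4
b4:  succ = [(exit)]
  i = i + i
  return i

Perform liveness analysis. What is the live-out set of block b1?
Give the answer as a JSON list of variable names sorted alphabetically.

Answer: ["b", "i"]

Derivation:
Block summaries:
  b0 def {b,i} use ∅
  b1 def {h,i} use {b}
  b2 def {b} use ∅
  b3 def {w} use ∅
  b4 def {i} use {i}

Backward fixpoint:
  b0 li=∅ lo={b}
  b1 li={b} lo={b,i}
  b2 li=∅ lo=∅
  b3 li={b,i} lo={b,i}
  b4 li={i} lo=∅

live-out(b1) = ["b", "i"]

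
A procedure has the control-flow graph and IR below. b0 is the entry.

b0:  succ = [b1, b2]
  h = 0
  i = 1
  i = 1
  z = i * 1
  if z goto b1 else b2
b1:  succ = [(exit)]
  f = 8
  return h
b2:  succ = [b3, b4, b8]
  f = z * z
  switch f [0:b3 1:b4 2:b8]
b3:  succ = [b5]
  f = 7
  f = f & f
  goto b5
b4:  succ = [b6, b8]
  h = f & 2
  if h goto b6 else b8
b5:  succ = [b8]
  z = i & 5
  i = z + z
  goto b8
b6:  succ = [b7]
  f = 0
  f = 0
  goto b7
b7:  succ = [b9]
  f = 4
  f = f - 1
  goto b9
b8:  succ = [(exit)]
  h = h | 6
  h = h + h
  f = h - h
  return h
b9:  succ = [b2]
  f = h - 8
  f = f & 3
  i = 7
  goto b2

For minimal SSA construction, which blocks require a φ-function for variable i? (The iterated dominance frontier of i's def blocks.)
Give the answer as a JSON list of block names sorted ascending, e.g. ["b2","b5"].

idom tree: b1←b0 b2←b0 b3←b2 b4←b2 b5←b3 b6←b4 b7←b6 b8←b2 b9←b7
Dom∩ at merges:
  b2: preds {b0,b9}: {b0} ∩ {b0,b2,b4,b6,b7,b9} = {b0}; idom=b0
  b8: preds {b2,b4,b5}: {b0,b2} ∩ {b0,b2,b4} ∩ {b0,b2,b3,b5} = {b0,b2}; idom=b2

DF derivation:
  join b2 pred b0: · stop@b0
  join b2 pred b9: b9→b7→b6→b4→b2 stop@b0
  join b8 pred b2: · stop@b2
  join b8 pred b4: b4 stop@b2
  join b8 pred b5: b5→b3 stop@b2
  b0: DF=∅
  b1: DF=∅
  b2: DF={b2}
  b3: DF={b8}
  b4: DF={b2,b8}
  b5: DF={b8}
  b6: DF={b2}
  b7: DF={b2}
  b8: DF=∅
  b9: DF={b2}

φ for i: defs {b0,b5,b9}
  DF⁺ = {b2,b8}

Answer: ["b2", "b8"]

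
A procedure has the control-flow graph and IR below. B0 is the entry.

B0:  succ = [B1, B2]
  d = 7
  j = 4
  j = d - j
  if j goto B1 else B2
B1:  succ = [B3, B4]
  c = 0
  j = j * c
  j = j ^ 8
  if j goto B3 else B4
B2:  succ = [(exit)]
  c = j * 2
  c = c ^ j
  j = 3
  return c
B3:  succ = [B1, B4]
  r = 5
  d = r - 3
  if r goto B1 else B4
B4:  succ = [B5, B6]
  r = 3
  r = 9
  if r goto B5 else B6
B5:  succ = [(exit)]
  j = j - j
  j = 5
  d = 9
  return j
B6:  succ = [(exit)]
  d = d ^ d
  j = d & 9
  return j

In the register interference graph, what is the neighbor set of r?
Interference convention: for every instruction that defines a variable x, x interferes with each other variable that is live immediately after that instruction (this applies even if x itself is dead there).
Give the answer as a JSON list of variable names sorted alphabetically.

Answer: ["d", "j"]

Analysis:
def/use:
  B0 def {d,j} use ∅
  B1 def {c,j} use {j}
  B2 def {c,j} use {j}
  B3 def {d,r} use ∅
  B4 def {r} use ∅
  B5 def {d,j} use {j}
  B6 def {d,j} use {d}

Backward fixpoint:
  live B0: ∅→{d,j}
  live B1: {d,j}→{d,j}
  live B2: {j}→∅
  live B3: {j}→{d,j}
  live B4: {d,j}→{d,j}
  live B5: {j}→∅
  live B6: {d}→∅

Conflict graph:
  c: {d,j}
  d: {c,j,r}
  j: {c,d,r}
  r: {d,j}

N(r) = ["d", "j"]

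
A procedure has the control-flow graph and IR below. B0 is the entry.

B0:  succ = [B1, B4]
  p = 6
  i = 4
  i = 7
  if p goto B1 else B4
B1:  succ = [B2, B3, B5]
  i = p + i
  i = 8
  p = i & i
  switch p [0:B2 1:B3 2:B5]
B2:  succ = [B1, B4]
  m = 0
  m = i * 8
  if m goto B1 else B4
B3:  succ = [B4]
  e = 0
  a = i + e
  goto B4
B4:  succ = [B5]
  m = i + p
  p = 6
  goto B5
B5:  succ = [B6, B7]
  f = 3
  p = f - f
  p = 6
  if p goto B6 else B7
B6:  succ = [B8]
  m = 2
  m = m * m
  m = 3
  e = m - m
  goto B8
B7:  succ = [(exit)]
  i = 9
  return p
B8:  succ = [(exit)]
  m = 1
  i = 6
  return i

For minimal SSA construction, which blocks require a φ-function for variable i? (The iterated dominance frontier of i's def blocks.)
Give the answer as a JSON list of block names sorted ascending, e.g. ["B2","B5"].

idom tree: B1←B0 B2←B1 B3←B1 B4←B0 B5←B0 B6←B5 B7←B5 B8←B6
Dom∩ at merges:
  B1: preds {B0,B2}: {B0} ∩ {B0,B1,B2} = {B0}; idom=B0
  B4: preds {B0,B2,B3}: {B0} ∩ {B0,B1,B2} ∩ {B0,B1,B3} = {B0}; idom=B0
  B5: preds {B1,B4}: {B0,B1} ∩ {B0,B4} = {B0}; idom=B0

DF derivation:
  join B1 pred B0: · stop@B0
  join B1 pred B2: B2→B1 stop@B0
  join B4 pred B0: · stop@B0
  join B4 pred B2: B2→B1 stop@B0
  join B4 pred B3: B3→B1 stop@B0
  join B5 pred B1: B1 stop@B0
  join B5 pred B4: B4 stop@B0
  B0: DF=∅
  B1: DF={B1,B4,B5}
  B2: DF={B1,B4}
  B3: DF={B4}
  B4: DF={B5}
  B5: DF=∅
  B6: DF=∅
  B7: DF=∅
  B8: DF=∅

φ for i: defs {B0,B1,B7,B8}
  DF⁺ = {B1,B4,B5}

Answer: ["B1", "B4", "B5"]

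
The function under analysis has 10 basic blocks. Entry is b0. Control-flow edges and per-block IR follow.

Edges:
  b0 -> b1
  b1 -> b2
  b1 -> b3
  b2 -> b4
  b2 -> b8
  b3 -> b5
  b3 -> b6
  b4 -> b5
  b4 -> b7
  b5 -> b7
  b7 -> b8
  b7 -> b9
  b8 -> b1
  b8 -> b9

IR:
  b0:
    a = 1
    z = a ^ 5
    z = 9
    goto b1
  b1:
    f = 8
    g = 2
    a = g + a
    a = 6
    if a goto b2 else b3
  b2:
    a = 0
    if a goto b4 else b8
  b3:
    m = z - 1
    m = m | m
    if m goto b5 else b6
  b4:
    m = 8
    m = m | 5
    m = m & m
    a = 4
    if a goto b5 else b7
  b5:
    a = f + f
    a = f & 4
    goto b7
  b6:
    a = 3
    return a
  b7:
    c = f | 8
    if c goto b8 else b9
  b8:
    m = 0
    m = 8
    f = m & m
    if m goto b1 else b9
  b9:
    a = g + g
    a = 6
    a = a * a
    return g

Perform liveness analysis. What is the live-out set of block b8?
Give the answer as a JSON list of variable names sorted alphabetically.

Answer: ["a", "g", "z"]

Derivation:
def/use:
  b0: def={a,z} ue=∅
  b1: def={a,f,g} ue={a}
  b2: def={a} ue=∅
  b3: def={m} ue={z}
  b4: def={a,m} ue=∅
  b5: def={a} ue={f}
  b6: def={a} ue=∅
  b7: def={c} ue={f}
  b8: def={f,m} ue=∅
  b9: def={a} ue={g}

Live sets:
  b0: in=∅ out={a,z}
  b1: in={a,z} out={f,g,z}
  b2: in={f,g,z} out={a,f,g,z}
  b3: in={f,g,z} out={f,g,z}
  b4: in={f,g,z} out={a,f,g,z}
  b5: in={f,g,z} out={a,f,g,z}
  b6: in=∅ out=∅
  b7: in={a,f,g,z} out={a,g,z}
  b8: in={a,g,z} out={a,g,z}
  b9: in={g} out=∅

live-out(b8) = ["a", "g", "z"]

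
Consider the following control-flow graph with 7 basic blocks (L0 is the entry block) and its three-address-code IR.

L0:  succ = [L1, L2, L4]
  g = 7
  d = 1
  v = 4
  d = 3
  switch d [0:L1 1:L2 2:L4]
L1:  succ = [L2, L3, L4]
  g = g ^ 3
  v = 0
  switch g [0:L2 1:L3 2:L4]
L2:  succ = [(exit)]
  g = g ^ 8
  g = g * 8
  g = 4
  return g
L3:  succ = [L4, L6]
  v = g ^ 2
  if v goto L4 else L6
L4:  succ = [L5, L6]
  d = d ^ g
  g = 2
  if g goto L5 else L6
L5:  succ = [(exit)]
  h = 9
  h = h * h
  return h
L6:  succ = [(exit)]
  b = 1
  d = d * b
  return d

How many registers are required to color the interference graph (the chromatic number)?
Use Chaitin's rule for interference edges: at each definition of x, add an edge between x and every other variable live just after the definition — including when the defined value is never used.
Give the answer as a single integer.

def/use:
  L0: def={d,g,v} ue=∅
  L1: def={g,v} ue={g}
  L2: def={g} ue={g}
  L3: def={v} ue={g}
  L4: def={d,g} ue={d,g}
  L5: def={h} ue=∅
  L6: def={b,d} ue={d}

Liveness:
  L0 li=∅ lo={d,g}
  L1 li={d,g} lo={d,g}
  L2 li={g} lo=∅
  L3 li={d,g} lo={d,g}
  L4 li={d,g} lo={d}
  L5 li=∅ lo=∅
  L6 li={d} lo=∅

Conflict graph:
  b↔{d}
  d↔{b,g,v}
  g↔{d,v}
  h↔∅
  v↔{d,g}

Registers:
  lower bound: {d,g,v} mutually conflict ⇒ χ ≥ 3
  3-colouring: c0={d,h}  c1={b,g}  c2={v}
  χ = 3

Answer: 3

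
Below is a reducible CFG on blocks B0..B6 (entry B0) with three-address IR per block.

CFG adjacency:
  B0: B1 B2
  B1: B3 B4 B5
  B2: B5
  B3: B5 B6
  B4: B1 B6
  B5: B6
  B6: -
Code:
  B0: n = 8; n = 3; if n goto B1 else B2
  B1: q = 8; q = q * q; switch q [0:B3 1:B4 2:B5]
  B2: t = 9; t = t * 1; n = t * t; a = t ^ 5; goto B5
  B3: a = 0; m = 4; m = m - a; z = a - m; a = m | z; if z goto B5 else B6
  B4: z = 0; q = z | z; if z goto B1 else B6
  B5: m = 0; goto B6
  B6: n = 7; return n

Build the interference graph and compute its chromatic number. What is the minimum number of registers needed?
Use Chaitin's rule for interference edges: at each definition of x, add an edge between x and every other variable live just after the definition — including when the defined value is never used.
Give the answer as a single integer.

Answer: 3

Analysis:
Block summaries:
  B0 def {n} use ∅
  B1 def {q} use ∅
  B2 def {a,n,t} use ∅
  B3 def {a,m,z} use ∅
  B4 def {q,z} use ∅
  B5 def {m} use ∅
  B6 def {n} use ∅

Backward fixpoint:
  live B0: ∅→∅
  live B1: ∅→∅
  live B2: ∅→∅
  live B3: ∅→∅
  live B4: ∅→∅
  live B5: ∅→∅
  live B6: ∅→∅

Interference:
  a: {m,z}
  m: {a,z}
  n: {t}
  q: {z}
  t: {n}
  z: {a,m,q}

Registers:
  lower bound: {a,m,z} mutually conflict ⇒ χ ≥ 3
  assign a→c1 m→c2 n→c0 q→c1 t→c1 z→c0 — no edge inside a register ⇒ χ ≤ 3
  χ = 3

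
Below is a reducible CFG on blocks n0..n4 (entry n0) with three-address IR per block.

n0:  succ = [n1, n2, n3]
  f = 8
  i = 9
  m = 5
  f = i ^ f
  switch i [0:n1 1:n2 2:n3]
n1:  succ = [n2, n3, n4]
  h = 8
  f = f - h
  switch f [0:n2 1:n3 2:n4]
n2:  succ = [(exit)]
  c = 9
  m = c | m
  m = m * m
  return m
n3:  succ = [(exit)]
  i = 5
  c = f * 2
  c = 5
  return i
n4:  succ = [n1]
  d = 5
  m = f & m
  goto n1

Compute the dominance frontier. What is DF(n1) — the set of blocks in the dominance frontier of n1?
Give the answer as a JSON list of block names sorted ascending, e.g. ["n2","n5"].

idom tree: n1←n0 n2←n0 n3←n0 n4←n1
Dom∩ at merges:
  n1: preds {n0,n4}: {n0} ∩ {n0,n1,n4} = {n0}; idom=n0
  n2: preds {n0,n1}: {n0} ∩ {n0,n1} = {n0}; idom=n0
  n3: preds {n0,n1}: {n0} ∩ {n0,n1} = {n0}; idom=n0

DF walk-up:
  n1←n0: walk · to n0
  n1←n4: walk n4→n1 to n0
  n2←n0: walk · to n0
  n2←n1: walk n1 to n0
  n3←n0: walk · to n0
  n3←n1: walk n1 to n0
  n0 → ∅
  n1 → {n1,n2,n3}
  n2 → ∅
  n3 → ∅
  n4 → {n1}

DF(n1) = ["n1", "n2", "n3"]

Answer: ["n1", "n2", "n3"]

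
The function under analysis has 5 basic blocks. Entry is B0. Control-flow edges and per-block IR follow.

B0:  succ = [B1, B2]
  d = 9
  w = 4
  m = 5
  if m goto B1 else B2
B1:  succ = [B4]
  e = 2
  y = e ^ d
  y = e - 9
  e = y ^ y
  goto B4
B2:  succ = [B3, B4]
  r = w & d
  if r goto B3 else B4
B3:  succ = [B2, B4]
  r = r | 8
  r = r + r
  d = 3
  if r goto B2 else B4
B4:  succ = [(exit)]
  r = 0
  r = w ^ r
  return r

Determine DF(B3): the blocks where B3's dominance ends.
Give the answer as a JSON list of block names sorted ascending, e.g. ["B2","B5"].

idom tree: B1←B0 B2←B0 B3←B2 B4←B0
Join-block Dom:
  B2: preds {B0,B3}: {B0} ∩ {B0,B2,B3} = {B0}; idom=B0
  B4: preds {B1,B2,B3}: {B0,B1} ∩ {B0,B2} ∩ {B0,B2,B3} = {B0}; idom=B0

DF derivation:
  join B2 pred B0: · stop@B0
  join B2 pred B3: B3→B2 stop@B0
  join B4 pred B1: B1 stop@B0
  join B4 pred B2: B2 stop@B0
  join B4 pred B3: B3→B2 stop@B0
  B0: DF=∅
  B1: DF={B4}
  B2: DF={B2,B4}
  B3: DF={B2,B4}
  B4: DF=∅

DF(B3) = ["B2", "B4"]

Answer: ["B2", "B4"]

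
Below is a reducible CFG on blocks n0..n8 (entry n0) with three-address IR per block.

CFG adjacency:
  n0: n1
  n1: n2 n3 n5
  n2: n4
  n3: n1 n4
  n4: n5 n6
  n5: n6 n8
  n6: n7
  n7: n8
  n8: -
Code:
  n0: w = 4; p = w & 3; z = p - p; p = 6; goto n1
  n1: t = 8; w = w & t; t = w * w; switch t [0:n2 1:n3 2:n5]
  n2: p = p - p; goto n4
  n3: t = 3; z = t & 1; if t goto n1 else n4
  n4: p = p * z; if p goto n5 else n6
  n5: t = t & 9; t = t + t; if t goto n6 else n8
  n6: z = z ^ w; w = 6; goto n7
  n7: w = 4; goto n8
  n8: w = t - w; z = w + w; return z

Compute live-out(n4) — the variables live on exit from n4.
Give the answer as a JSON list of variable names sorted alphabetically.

Per-block:
  n0: def={p,w,z} ue=∅
  n1: def={t,w} ue={w}
  n2: def={p} ue={p}
  n3: def={t,z} ue=∅
  n4: def={p} ue={p,z}
  n5: def={t} ue={t}
  n6: def={w,z} ue={w,z}
  n7: def={w} ue=∅
  n8: def={w,z} ue={t,w}

Backward fixpoint:
  live n0: ∅→{p,w,z}
  live n1: {p,w,z}→{p,t,w,z}
  live n2: {p,t,w,z}→{p,t,w,z}
  live n3: {p,w}→{p,t,w,z}
  live n4: {p,t,w,z}→{t,w,z}
  live n5: {t,w,z}→{t,w,z}
  live n6: {t,w,z}→{t}
  live n7: {t}→{t,w}
  live n8: {t,w}→∅

live-out(n4) = ["t", "w", "z"]

Answer: ["t", "w", "z"]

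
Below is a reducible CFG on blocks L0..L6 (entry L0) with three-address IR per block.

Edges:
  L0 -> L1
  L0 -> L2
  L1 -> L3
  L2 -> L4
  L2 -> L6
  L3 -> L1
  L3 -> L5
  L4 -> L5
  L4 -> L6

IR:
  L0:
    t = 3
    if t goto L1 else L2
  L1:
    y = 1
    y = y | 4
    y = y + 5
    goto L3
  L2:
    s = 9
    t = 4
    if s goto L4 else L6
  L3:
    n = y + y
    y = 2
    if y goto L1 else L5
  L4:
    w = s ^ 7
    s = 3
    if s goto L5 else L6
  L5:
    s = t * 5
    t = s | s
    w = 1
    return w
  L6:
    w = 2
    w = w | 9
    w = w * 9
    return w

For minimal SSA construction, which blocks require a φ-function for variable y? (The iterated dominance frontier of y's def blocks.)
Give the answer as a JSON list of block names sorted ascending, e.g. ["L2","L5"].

Answer: ["L1", "L5"]

Working:
idom tree: L1←L0 L2←L0 L3←L1 L4←L2 L5←L0 L6←L2
Join-block Dom:
  L1: preds {L0,L3}: {L0} ∩ {L0,L1,L3} = {L0}; idom=L0
  L5: preds {L3,L4}: {L0,L1,L3} ∩ {L0,L2,L4} = {L0}; idom=L0
  L6: preds {L2,L4}: {L0,L2} ∩ {L0,L2,L4} = {L0,L2}; idom=L2

DF derivation:
  join L1 pred L0: · stop@L0
  join L1 pred L3: L3→L1 stop@L0
  join L5 pred L3: L3→L1 stop@L0
  join L5 pred L4: L4→L2 stop@L0
  join L6 pred L2: · stop@L2
  join L6 pred L4: L4 stop@L2
  L0 → ∅
  L1 → {L1,L5}
  L2 → {L5}
  L3 → {L1,L5}
  L4 → {L5,L6}
  L5 → ∅
  L6 → ∅

φ for y: defs {L1,L3}
  DF⁺ = {L1,L5}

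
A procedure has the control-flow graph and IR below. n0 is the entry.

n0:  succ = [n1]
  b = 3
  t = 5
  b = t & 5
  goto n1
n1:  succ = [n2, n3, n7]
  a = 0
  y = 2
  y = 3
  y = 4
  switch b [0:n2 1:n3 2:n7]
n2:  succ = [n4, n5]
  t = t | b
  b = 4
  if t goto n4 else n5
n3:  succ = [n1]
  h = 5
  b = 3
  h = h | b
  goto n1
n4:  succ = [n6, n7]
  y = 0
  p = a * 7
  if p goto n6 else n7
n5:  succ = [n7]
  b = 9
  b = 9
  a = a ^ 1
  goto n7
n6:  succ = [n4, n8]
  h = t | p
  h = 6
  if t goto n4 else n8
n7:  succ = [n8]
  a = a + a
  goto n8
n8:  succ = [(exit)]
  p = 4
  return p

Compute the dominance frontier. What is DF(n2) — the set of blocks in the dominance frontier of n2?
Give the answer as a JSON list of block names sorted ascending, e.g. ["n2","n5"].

idom tree: n1←n0 n2←n1 n3←n1 n4←n2 n5←n2 n6←n4 n7←n1 n8←n1
Dom at joins:
  n1: preds {n0,n3}: {n0} ∩ {n0,n1,n3} = {n0}; idom=n0
  n4: preds {n2,n6}: {n0,n1,n2} ∩ {n0,n1,n2,n4,n6} = {n0,n1,n2}; idom=n2
  n7: preds {n1,n4,n5}: {n0,n1} ∩ {n0,n1,n2,n4} ∩ {n0,n1,n2,n5} = {n0,n1}; idom=n1
  n8: preds {n6,n7}: {n0,n1,n2,n4,n6} ∩ {n0,n1,n7} = {n0,n1}; idom=n1

DF walk-up:
  n1←n0: walk · to n0
  n1←n3: walk n3→n1 to n0
  n4←n2: walk · to n2
  n4←n6: walk n6→n4 to n2
  n7←n1: walk · to n1
  n7←n4: walk n4→n2 to n1
  n7←n5: walk n5→n2 to n1
  n8←n6: walk n6→n4→n2 to n1
  n8←n7: walk n7 to n1
  n0 → ∅
  n1 → {n1}
  n2 → {n7,n8}
  n3 → {n1}
  n4 → {n4,n7,n8}
  n5 → {n7}
  n6 → {n4,n8}
  n7 → {n8}
  n8 → ∅

DF(n2) = ["n7", "n8"]

Answer: ["n7", "n8"]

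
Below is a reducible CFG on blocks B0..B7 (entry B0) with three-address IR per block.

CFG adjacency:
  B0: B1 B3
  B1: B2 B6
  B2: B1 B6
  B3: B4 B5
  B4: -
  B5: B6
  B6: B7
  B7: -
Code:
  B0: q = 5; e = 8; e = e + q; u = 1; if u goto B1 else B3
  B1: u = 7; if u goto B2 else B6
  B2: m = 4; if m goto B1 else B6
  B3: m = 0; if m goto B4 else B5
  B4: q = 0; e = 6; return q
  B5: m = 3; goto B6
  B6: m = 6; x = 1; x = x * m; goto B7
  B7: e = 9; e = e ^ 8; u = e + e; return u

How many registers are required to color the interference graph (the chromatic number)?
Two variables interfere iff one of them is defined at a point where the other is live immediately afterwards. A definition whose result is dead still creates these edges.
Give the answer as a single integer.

Block summaries:
  B0: def={e,q,u} ue=∅
  B1: def={u} ue=∅
  B2: def={m} ue=∅
  B3: def={m} ue=∅
  B4: def={e,q} ue=∅
  B5: def={m} ue=∅
  B6: def={m,x} ue=∅
  B7: def={e,u} ue=∅

Backward fixpoint:
  live B0: ∅→∅
  live B1: ∅→∅
  live B2: ∅→∅
  live B3: ∅→∅
  live B4: ∅→∅
  live B5: ∅→∅
  live B6: ∅→∅
  live B7: ∅→∅

Interference:
  e — {q}
  m — {x}
  q — {e}
  u — ∅
  x — {m}

Registers:
  lower bound: {e,q} mutually conflict ⇒ χ ≥ 2
  assign e→r0 m→r0 q→r1 u→r0 x→r1 — no edge inside a register ⇒ χ ≤ 2
  χ = 2

Answer: 2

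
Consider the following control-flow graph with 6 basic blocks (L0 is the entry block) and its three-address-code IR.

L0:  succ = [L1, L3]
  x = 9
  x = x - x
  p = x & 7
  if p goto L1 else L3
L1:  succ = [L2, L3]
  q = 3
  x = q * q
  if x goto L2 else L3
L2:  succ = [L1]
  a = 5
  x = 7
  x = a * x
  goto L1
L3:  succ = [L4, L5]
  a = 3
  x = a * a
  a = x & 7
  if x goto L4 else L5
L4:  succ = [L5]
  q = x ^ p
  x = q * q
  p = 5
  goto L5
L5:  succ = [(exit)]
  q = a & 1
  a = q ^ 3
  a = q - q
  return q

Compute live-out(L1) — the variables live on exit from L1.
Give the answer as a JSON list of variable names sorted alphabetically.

def/use:
  L0 def {p,x} use ∅
  L1 def {q,x} use ∅
  L2 def {a,x} use ∅
  L3 def {a,x} use ∅
  L4 def {p,q,x} use {p,x}
  L5 def {a,q} use {a}

Live sets:
  L0: in=∅ out={p}
  L1: in={p} out={p}
  L2: in={p} out={p}
  L3: in={p} out={a,p,x}
  L4: in={a,p,x} out={a}
  L5: in={a} out=∅

live-out(L1) = ["p"]

Answer: ["p"]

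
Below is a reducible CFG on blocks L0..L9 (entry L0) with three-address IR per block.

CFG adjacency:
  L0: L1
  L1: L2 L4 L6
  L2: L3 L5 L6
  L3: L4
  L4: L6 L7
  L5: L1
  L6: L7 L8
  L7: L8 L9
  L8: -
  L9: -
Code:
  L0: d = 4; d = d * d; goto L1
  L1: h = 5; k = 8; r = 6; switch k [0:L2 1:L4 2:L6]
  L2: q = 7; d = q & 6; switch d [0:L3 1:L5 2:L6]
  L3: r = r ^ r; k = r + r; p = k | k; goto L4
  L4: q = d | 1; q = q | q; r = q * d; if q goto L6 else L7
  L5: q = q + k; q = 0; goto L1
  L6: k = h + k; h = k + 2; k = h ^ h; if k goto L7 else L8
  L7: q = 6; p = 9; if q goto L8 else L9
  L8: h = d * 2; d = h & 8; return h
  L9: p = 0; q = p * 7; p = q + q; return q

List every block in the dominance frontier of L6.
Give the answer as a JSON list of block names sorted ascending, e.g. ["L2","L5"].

Answer: ["L7", "L8"]

Analysis:
idom tree: L1←L0 L2←L1 L3←L2 L4←L1 L5←L2 L6←L1 L7←L1 L8←L1 L9←L7
Join-block Dom:
  L1: preds {L0,L5}: {L0} ∩ {L0,L1,L2,L5} = {L0}; idom=L0
  L4: preds {L1,L3}: {L0,L1} ∩ {L0,L1,L2,L3} = {L0,L1}; idom=L1
  L6: preds {L1,L2,L4}: {L0,L1} ∩ {L0,L1,L2} ∩ {L0,L1,L4} = {L0,L1}; idom=L1
  L7: preds {L4,L6}: {L0,L1,L4} ∩ {L0,L1,L6} = {L0,L1}; idom=L1
  L8: preds {L6,L7}: {L0,L1,L6} ∩ {L0,L1,L7} = {L0,L1}; idom=L1

DF walk-up:
  L1←L0: walk · to L0
  L1←L5: walk L5→L2→L1 to L0
  L4←L1: walk · to L1
  L4←L3: walk L3→L2 to L1
  L6←L1: walk · to L1
  L6←L2: walk L2 to L1
  L6←L4: walk L4 to L1
  L7←L4: walk L4 to L1
  L7←L6: walk L6 to L1
  L8←L6: walk L6 to L1
  L8←L7: walk L7 to L1
  L0: DF=∅
  L1: DF={L1}
  L2: DF={L1,L4,L6}
  L3: DF={L4}
  L4: DF={L6,L7}
  L5: DF={L1}
  L6: DF={L7,L8}
  L7: DF={L8}
  L8: DF=∅
  L9: DF=∅

DF(L6) = ["L7", "L8"]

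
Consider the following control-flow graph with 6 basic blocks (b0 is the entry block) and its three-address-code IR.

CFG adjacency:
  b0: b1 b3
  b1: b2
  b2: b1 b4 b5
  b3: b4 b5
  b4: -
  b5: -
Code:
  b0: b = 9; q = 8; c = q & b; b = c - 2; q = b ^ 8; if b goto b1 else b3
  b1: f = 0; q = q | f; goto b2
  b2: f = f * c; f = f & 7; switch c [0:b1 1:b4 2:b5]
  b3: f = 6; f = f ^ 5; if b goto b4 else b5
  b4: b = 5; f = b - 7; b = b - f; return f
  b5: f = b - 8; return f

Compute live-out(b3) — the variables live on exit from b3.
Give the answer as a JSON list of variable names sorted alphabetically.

Answer: ["b"]

Derivation:
Per-block:
  b0: {b,c,q} / ∅
  b1: {f,q} / {q}
  b2: {f} / {c,f}
  b3: {f} / {b}
  b4: {b,f} / ∅
  b5: {f} / {b}

Liveness:
  b0: in=∅ out={b,c,q}
  b1: in={b,c,q} out={b,c,f,q}
  b2: in={b,c,f,q} out={b,c,q}
  b3: in={b} out={b}
  b4: in=∅ out=∅
  b5: in={b} out=∅

live-out(b3) = ["b"]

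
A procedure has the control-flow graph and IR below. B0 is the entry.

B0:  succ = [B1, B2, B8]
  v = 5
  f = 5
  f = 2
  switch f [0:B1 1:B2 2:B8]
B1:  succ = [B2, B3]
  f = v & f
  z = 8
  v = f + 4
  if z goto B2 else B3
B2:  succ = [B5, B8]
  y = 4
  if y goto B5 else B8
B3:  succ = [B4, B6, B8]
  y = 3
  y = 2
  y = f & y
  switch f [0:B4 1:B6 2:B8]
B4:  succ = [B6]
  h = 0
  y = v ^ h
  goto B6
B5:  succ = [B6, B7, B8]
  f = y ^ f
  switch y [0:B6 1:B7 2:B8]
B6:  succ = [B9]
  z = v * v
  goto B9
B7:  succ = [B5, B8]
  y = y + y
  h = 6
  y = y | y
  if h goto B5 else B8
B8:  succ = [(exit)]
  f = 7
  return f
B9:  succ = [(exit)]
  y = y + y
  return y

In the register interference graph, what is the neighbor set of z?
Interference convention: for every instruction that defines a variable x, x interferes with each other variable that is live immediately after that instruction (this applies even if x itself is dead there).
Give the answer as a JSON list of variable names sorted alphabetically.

Per-block:
  B0: {f,v} / ∅
  B1: {f,v,z} / {f,v}
  B2: {y} / ∅
  B3: {y} / {f}
  B4: {h,y} / {v}
  B5: {f} / {f,y}
  B6: {z} / {v}
  B7: {h,y} / {y}
  B8: {f} / ∅
  B9: {y} / {y}

Backward fixpoint:
  B0 li=∅ lo={f,v}
  B1 li={f,v} lo={f,v}
  B2 li={f,v} lo={f,v,y}
  B3 li={f,v} lo={v,y}
  B4 li={v} lo={v,y}
  B5 li={f,v,y} lo={f,v,y}
  B6 li={v,y} lo={y}
  B7 li={f,v,y} lo={f,v,y}
  B8 li=∅ lo=∅
  B9 li={y} lo=∅

Interference:
  f: {h,v,y,z}
  h: {f,v,y}
  v: {f,h,y,z}
  y: {f,h,v,z}
  z: {f,v,y}

N(z) = ["f", "v", "y"]

Answer: ["f", "v", "y"]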